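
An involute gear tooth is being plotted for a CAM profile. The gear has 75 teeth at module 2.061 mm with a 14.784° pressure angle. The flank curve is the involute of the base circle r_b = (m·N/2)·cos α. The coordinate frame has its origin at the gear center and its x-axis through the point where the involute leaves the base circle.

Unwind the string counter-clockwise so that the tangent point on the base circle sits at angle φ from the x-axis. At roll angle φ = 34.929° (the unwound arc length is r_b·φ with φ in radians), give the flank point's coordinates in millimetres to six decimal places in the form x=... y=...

x=87.351344 y=5.436643

pitch radius r_p = m·N/2 = 2.061·75/2 = 77.287500
base radius r_b = r_p·cos α = 77.287500·cos 14.784° = 74.728873
roll angle φ = 34.929° = 0.60962605 rad
x = r_b·(cos φ + φ·sin φ) = 74.728873·(0.81986218 + 0.60962605·0.57256092) = 87.351344
y = r_b·(sin φ − φ·cos φ) = 74.728873·(0.57256092 − 0.60962605·0.81986218) = 5.436643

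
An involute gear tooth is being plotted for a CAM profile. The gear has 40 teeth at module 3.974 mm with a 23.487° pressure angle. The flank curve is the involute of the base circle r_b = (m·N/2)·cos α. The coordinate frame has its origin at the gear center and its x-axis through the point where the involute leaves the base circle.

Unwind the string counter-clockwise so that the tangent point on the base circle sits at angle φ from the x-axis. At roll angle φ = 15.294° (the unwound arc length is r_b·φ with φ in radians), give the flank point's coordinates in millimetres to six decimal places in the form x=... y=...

pitch radius r_p = m·N/2 = 3.974·40/2 = 79.480000
base radius r_b = r_p·cos α = 79.480000·cos 23.487° = 72.895124
roll angle φ = 15.294° = 0.26693066 rad
x = r_b·(cos φ + φ·sin φ) = 72.895124·(0.96458505 + 0.26693066·0.26377204) = 75.446008
y = r_b·(sin φ − φ·cos φ) = 72.895124·(0.26377204 − 0.26693066·0.96458505) = 0.458854

x=75.446008 y=0.458854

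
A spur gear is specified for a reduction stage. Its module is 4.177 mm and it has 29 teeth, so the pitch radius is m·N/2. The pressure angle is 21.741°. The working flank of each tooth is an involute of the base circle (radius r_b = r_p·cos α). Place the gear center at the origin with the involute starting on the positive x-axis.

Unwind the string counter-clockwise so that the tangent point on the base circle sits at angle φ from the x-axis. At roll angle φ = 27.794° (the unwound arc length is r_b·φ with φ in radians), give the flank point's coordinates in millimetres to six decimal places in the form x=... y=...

x=62.493234 y=2.090721

pitch radius r_p = m·N/2 = 4.177·29/2 = 60.566500
base radius r_b = r_p·cos α = 60.566500·cos 21.741° = 56.258268
roll angle φ = 27.794° = 0.48509681 rad
x = r_b·(cos φ + φ·sin φ) = 56.258268·(0.88462981 + 0.48509681·0.46629400) = 62.493234
y = r_b·(sin φ − φ·cos φ) = 56.258268·(0.46629400 − 0.48509681·0.88462981) = 2.090721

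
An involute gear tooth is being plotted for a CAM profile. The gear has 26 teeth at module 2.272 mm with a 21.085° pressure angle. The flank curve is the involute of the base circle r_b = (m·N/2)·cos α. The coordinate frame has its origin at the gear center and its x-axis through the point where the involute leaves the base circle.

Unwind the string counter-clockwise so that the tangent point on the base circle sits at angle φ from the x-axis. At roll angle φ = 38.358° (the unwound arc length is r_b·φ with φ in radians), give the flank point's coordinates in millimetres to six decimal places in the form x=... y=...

pitch radius r_p = m·N/2 = 2.272·26/2 = 29.536000
base radius r_b = r_p·cos α = 29.536000·cos 21.085° = 27.558498
roll angle φ = 38.358° = 0.66947339 rad
x = r_b·(cos φ + φ·sin φ) = 27.558498·(0.78414857 + 0.66947339·0.62057314) = 33.059334
y = r_b·(sin φ − φ·cos φ) = 27.558498·(0.62057314 − 0.66947339·0.78414857) = 2.634772

x=33.059334 y=2.634772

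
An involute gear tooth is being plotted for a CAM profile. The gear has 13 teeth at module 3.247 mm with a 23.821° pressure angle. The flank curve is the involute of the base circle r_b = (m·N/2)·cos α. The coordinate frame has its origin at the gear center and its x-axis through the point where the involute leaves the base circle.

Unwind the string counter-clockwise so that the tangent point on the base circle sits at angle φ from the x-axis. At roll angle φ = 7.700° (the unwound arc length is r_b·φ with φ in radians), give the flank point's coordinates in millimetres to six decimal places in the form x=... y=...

pitch radius r_p = m·N/2 = 3.247·13/2 = 21.105500
base radius r_b = r_p·cos α = 21.105500·cos 23.821° = 19.307558
roll angle φ = 7.700° = 0.13439035 rad
x = r_b·(cos φ + φ·sin φ) = 19.307558·(0.99098320 + 0.13439035·0.13398619) = 19.481127
y = r_b·(sin φ − φ·cos φ) = 19.307558·(0.13398619 − 0.13439035·0.99098320) = 0.015593

x=19.481127 y=0.015593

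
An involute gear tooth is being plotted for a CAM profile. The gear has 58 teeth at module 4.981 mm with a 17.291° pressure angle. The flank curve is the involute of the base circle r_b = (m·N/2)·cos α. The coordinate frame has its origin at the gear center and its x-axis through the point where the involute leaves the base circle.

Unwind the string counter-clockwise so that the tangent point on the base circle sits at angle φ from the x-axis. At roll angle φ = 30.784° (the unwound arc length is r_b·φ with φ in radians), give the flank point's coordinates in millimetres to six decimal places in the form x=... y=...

pitch radius r_p = m·N/2 = 4.981·58/2 = 144.449000
base radius r_b = r_p·cos α = 144.449000·cos 17.291° = 137.920988
roll angle φ = 30.784° = 0.53728216 rad
x = r_b·(cos φ + φ·sin φ) = 137.920988·(0.85910285 + 0.53728216·0.51180298) = 156.414188
y = r_b·(sin φ − φ·cos φ) = 137.920988·(0.51180298 − 0.53728216·0.85910285) = 6.926715

x=156.414188 y=6.926715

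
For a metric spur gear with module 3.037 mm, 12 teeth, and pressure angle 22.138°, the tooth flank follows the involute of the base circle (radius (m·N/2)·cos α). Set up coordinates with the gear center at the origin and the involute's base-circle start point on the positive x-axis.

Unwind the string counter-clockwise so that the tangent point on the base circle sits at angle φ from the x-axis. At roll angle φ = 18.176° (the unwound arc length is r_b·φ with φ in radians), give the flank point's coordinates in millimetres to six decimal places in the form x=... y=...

x=17.706702 y=0.177814

pitch radius r_p = m·N/2 = 3.037·12/2 = 18.222000
base radius r_b = r_p·cos α = 18.222000·cos 22.138° = 16.878654
roll angle φ = 18.176° = 0.31723104 rad
x = r_b·(cos φ + φ·sin φ) = 16.878654·(0.95010280 + 0.31723104·0.31193697) = 17.706702
y = r_b·(sin φ − φ·cos φ) = 16.878654·(0.31193697 − 0.31723104·0.95010280) = 0.177814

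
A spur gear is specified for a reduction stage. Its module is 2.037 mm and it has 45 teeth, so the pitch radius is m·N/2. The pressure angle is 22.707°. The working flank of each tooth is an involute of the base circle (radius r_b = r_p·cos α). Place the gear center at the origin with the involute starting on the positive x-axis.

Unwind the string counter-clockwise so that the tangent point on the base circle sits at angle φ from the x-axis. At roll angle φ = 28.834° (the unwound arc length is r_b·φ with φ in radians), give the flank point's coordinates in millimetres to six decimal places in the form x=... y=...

x=47.299724 y=1.751145

pitch radius r_p = m·N/2 = 2.037·45/2 = 45.832500
base radius r_b = r_p·cos α = 45.832500·cos 22.707° = 42.280066
roll angle φ = 28.834° = 0.50324824 rad
x = r_b·(cos φ + φ·sin φ) = 42.280066·(0.87602065 + 0.50324824·0.48227360) = 47.299724
y = r_b·(sin φ − φ·cos φ) = 42.280066·(0.48227360 − 0.50324824·0.87602065) = 1.751145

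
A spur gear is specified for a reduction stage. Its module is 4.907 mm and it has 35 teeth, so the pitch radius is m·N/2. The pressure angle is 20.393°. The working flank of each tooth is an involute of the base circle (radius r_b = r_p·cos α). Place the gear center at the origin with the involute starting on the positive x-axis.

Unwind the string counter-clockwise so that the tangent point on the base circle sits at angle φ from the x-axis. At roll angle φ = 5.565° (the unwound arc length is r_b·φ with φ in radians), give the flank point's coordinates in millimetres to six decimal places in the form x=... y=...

pitch radius r_p = m·N/2 = 4.907·35/2 = 85.872500
base radius r_b = r_p·cos α = 85.872500·cos 20.393° = 80.490404
roll angle φ = 5.565° = 0.09712757 rad
x = r_b·(cos φ + φ·sin φ) = 80.490404·(0.99528682 + 0.09712757·0.09697493) = 80.869173
y = r_b·(sin φ − φ·cos φ) = 80.490404·(0.09697493 − 0.09712757·0.99528682) = 0.024561

x=80.869173 y=0.024561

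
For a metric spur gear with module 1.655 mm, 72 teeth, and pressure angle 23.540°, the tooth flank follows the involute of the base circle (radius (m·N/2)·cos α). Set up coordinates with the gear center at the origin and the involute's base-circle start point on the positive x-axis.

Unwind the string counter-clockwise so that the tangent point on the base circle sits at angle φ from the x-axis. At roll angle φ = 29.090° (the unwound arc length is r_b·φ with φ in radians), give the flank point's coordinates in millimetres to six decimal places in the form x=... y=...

x=61.214699 y=2.322051

pitch radius r_p = m·N/2 = 1.655·72/2 = 59.580000
base radius r_b = r_p·cos α = 59.580000·cos 23.540° = 54.621840
roll angle φ = 29.090° = 0.50771628 rad
x = r_b·(cos φ + φ·sin φ) = 54.621840·(0.87385709 + 0.50771628·0.48618287) = 61.214699
y = r_b·(sin φ − φ·cos φ) = 54.621840·(0.48618287 − 0.50771628·0.87385709) = 2.322051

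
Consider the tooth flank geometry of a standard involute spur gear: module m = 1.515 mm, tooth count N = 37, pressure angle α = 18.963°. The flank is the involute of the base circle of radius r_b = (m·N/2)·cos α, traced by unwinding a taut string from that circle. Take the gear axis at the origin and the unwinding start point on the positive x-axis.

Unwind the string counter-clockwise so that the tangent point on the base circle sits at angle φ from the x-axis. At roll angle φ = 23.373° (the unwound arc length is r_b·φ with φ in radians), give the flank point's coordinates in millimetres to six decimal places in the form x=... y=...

x=28.620986 y=0.589876

pitch radius r_p = m·N/2 = 1.515·37/2 = 28.027500
base radius r_b = r_p·cos α = 28.027500·cos 18.963° = 26.506409
roll angle φ = 23.373° = 0.40793581 rad
x = r_b·(cos φ + φ·sin φ) = 26.506409·(0.91794168 + 0.40793581·0.39671536) = 28.620986
y = r_b·(sin φ − φ·cos φ) = 26.506409·(0.39671536 − 0.40793581·0.91794168) = 0.589876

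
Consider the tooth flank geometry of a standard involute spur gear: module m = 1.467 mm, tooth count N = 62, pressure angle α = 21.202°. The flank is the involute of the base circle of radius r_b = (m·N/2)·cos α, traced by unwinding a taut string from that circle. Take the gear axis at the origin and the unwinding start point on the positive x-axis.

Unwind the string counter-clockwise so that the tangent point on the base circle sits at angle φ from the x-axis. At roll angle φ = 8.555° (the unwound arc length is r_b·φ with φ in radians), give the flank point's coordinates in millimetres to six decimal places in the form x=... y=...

pitch radius r_p = m·N/2 = 1.467·62/2 = 45.477000
base radius r_b = r_p·cos α = 45.477000·cos 21.202° = 42.398715
roll angle φ = 8.555° = 0.14931292 rad
x = r_b·(cos φ + φ·sin φ) = 42.398715·(0.98887352 + 0.14931292·0.14875873) = 42.868710
y = r_b·(sin φ − φ·cos φ) = 42.398715·(0.14875873 − 0.14931292·0.98887352) = 0.046941

x=42.868710 y=0.046941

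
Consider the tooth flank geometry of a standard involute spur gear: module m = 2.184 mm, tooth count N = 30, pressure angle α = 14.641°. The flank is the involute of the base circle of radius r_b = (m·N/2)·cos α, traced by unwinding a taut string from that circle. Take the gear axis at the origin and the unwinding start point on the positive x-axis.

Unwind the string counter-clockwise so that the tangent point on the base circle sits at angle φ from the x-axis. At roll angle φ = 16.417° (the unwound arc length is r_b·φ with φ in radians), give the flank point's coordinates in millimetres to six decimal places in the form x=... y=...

pitch radius r_p = m·N/2 = 2.184·30/2 = 32.760000
base radius r_b = r_p·cos α = 32.760000·cos 14.641° = 31.696235
roll angle φ = 16.417° = 0.28653070 rad
x = r_b·(cos φ + φ·sin φ) = 31.696235·(0.95923016 + 0.28653070·0.28262608) = 32.970779
y = r_b·(sin φ − φ·cos φ) = 31.696235·(0.28262608 − 0.28653070·0.95923016) = 0.246508

x=32.970779 y=0.246508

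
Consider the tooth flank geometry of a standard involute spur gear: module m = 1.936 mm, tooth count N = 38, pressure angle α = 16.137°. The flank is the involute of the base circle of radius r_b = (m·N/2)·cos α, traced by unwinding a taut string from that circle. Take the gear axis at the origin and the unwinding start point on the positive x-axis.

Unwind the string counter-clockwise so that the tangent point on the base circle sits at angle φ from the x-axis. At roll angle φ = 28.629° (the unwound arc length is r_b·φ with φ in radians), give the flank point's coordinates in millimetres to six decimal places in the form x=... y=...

x=39.474191 y=1.433009

pitch radius r_p = m·N/2 = 1.936·38/2 = 36.784000
base radius r_b = r_p·cos α = 36.784000·cos 16.137° = 35.334706
roll angle φ = 28.629° = 0.49967031 rad
x = r_b·(cos φ + φ·sin φ) = 35.334706·(0.87774058 + 0.49967031·0.47913618) = 39.474191
y = r_b·(sin φ − φ·cos φ) = 35.334706·(0.47913618 − 0.49967031·0.87774058) = 1.433009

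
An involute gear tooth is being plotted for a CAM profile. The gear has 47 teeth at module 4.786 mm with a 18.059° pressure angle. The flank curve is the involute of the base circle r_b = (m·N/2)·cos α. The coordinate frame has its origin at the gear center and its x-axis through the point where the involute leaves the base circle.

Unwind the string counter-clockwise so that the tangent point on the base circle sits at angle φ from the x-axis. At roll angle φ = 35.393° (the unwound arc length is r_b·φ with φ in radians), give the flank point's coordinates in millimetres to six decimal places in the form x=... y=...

x=125.426525 y=8.085390

pitch radius r_p = m·N/2 = 4.786·47/2 = 112.471000
base radius r_b = r_p·cos α = 112.471000·cos 18.059° = 106.930432
roll angle φ = 35.393° = 0.61772438 rad
x = r_b·(cos φ + φ·sin φ) = 106.930432·(0.81519856 + 0.61772438·0.57918158) = 125.426525
y = r_b·(sin φ − φ·cos φ) = 106.930432·(0.57918158 − 0.61772438·0.81519856) = 8.085390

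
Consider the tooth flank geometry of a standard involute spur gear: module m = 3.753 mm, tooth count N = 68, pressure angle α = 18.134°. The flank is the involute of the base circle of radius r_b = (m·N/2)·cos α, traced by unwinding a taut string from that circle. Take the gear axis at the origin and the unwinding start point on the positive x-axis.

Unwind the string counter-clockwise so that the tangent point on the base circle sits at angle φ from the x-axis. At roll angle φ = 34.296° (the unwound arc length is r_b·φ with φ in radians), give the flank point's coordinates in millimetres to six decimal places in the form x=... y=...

pitch radius r_p = m·N/2 = 3.753·68/2 = 127.602000
base radius r_b = r_p·cos α = 127.602000·cos 18.134° = 121.264162
roll angle φ = 34.296° = 0.59857812 rad
x = r_b·(cos φ + φ·sin φ) = 121.264162·(0.82613763 + 0.59857812·0.56346838) = 141.080846
y = r_b·(sin φ − φ·cos φ) = 121.264162·(0.56346838 − 0.59857812·0.82613763) = 8.362433

x=141.080846 y=8.362433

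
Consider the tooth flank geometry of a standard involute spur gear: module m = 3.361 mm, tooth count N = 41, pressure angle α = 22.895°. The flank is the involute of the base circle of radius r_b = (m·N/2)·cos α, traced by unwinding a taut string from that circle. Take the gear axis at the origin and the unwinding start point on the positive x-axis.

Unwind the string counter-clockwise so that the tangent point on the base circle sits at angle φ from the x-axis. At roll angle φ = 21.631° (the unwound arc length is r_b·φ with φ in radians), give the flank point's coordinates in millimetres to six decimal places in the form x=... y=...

pitch radius r_p = m·N/2 = 3.361·41/2 = 68.900500
base radius r_b = r_p·cos α = 68.900500·cos 22.895° = 63.472474
roll angle φ = 21.631° = 0.37753217 rad
x = r_b·(cos φ + φ·sin φ) = 63.472474·(0.92957718 + 0.37753217·0.36862756) = 67.835949
y = r_b·(sin φ − φ·cos φ) = 63.472474·(0.36862756 − 0.37753217·0.92957718) = 1.122337

x=67.835949 y=1.122337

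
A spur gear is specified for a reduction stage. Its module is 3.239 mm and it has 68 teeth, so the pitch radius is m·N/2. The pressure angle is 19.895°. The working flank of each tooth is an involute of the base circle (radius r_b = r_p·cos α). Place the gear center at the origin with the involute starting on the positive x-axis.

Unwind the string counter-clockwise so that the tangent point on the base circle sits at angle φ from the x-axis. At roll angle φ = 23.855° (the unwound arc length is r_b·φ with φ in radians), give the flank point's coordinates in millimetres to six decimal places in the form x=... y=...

x=112.143496 y=2.448311

pitch radius r_p = m·N/2 = 3.239·68/2 = 110.126000
base radius r_b = r_p·cos α = 110.126000·cos 19.895° = 103.553441
roll angle φ = 23.855° = 0.41634829 rad
x = r_b·(cos φ + φ·sin φ) = 103.553441·(0.91457187 + 0.41634829·0.40442341) = 112.143496
y = r_b·(sin φ − φ·cos φ) = 103.553441·(0.40442341 − 0.41634829·0.91457187) = 2.448311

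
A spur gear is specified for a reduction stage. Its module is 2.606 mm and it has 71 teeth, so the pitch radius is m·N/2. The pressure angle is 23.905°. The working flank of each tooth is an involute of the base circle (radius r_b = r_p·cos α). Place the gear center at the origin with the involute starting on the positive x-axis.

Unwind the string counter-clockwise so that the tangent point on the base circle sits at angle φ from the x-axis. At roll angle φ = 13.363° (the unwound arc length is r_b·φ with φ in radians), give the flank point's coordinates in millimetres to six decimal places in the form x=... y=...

x=86.846223 y=0.355723

pitch radius r_p = m·N/2 = 2.606·71/2 = 92.513000
base radius r_b = r_p·cos α = 92.513000·cos 23.905° = 84.577105
roll angle φ = 13.363° = 0.23322835 rad
x = r_b·(cos φ + φ·sin φ) = 84.577105·(0.97292533 + 0.23322835·0.23111966) = 86.846223
y = r_b·(sin φ − φ·cos φ) = 84.577105·(0.23111966 − 0.23322835·0.97292533) = 0.355723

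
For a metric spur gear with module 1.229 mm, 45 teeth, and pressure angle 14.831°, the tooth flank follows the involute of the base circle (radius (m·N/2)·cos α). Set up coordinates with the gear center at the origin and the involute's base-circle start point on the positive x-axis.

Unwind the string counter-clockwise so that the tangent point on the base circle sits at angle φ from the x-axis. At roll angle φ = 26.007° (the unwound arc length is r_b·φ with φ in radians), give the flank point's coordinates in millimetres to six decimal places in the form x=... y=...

x=29.344784 y=0.816256

pitch radius r_p = m·N/2 = 1.229·45/2 = 27.652500
base radius r_b = r_p·cos α = 27.652500·cos 14.831° = 26.731258
roll angle φ = 26.007° = 0.45390778 rad
x = r_b·(cos φ + φ·sin φ) = 26.731258·(0.89874048 + 0.45390778·0.43848095) = 29.344784
y = r_b·(sin φ − φ·cos φ) = 26.731258·(0.43848095 − 0.45390778·0.89874048) = 0.816256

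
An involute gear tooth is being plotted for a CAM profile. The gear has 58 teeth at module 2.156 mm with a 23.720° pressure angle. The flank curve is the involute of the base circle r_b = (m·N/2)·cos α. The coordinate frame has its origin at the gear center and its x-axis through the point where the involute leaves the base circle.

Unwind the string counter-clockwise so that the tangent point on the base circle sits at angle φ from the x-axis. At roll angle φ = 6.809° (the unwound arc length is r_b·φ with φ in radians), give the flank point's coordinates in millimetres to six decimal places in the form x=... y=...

x=57.644896 y=0.031979

pitch radius r_p = m·N/2 = 2.156·58/2 = 62.524000
base radius r_b = r_p·cos α = 62.524000·cos 23.720° = 57.242112
roll angle φ = 6.809° = 0.11883947 rad
x = r_b·(cos φ + φ·sin φ) = 57.242112·(0.99294690 + 0.11883947·0.11855994) = 57.644896
y = r_b·(sin φ − φ·cos φ) = 57.242112·(0.11855994 − 0.11883947·0.99294690) = 0.031979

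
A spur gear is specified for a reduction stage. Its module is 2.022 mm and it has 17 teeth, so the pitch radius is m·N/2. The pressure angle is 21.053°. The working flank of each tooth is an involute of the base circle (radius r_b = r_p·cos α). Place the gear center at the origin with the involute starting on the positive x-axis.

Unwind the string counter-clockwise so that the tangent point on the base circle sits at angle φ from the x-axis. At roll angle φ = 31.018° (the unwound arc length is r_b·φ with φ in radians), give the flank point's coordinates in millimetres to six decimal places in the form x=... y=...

x=18.220754 y=0.823697

pitch radius r_p = m·N/2 = 2.022·17/2 = 17.187000
base radius r_b = r_p·cos α = 17.187000·cos 21.053° = 16.039742
roll angle φ = 31.018° = 0.54136623 rad
x = r_b·(cos φ + φ·sin φ) = 16.039742·(0.85700545 + 0.54136623·0.51530734) = 18.220754
y = r_b·(sin φ − φ·cos φ) = 16.039742·(0.51530734 − 0.54136623·0.85700545) = 0.823697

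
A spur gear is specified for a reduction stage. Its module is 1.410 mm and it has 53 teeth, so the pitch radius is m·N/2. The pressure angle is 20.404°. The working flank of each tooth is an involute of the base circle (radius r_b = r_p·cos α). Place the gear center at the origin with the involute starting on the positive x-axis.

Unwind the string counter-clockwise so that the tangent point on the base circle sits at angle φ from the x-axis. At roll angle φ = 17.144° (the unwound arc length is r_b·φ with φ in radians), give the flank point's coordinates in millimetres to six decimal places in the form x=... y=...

pitch radius r_p = m·N/2 = 1.410·53/2 = 37.365000
base radius r_b = r_p·cos α = 37.365000·cos 20.404° = 35.020632
roll angle φ = 17.144° = 0.29921925 rad
x = r_b·(cos φ + φ·sin φ) = 35.020632·(0.95556693 + 0.29921925·0.29477423) = 36.553452
y = r_b·(sin φ − φ·cos φ) = 35.020632·(0.29477423 − 0.29921925·0.95556693) = 0.309940

x=36.553452 y=0.309940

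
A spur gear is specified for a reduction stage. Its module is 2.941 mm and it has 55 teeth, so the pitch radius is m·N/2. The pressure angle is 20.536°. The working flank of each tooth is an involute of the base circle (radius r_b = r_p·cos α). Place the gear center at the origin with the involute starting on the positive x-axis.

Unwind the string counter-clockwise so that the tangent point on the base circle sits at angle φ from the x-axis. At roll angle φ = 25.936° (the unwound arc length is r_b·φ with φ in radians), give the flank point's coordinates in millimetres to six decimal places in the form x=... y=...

pitch radius r_p = m·N/2 = 2.941·55/2 = 80.877500
base radius r_b = r_p·cos α = 80.877500·cos 20.536° = 75.737894
roll angle φ = 25.936° = 0.45266859 rad
x = r_b·(cos φ + φ·sin φ) = 75.737894·(0.89928315 + 0.45266859·0.43736691) = 83.104571
y = r_b·(sin φ − φ·cos φ) = 75.737894·(0.43736691 − 0.45266859·0.89928315) = 2.294076

x=83.104571 y=2.294076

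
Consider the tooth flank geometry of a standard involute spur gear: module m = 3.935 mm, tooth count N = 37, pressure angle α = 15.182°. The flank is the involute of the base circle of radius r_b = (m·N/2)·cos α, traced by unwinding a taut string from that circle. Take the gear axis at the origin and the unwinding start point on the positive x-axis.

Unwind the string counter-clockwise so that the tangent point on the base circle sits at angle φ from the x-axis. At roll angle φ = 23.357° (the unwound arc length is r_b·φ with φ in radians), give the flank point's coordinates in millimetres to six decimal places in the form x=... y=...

pitch radius r_p = m·N/2 = 3.935·37/2 = 72.797500
base radius r_b = r_p·cos α = 72.797500·cos 15.182° = 70.256781
roll angle φ = 23.357° = 0.40765655 rad
x = r_b·(cos φ + φ·sin φ) = 70.256781·(0.91805242 + 0.40765655·0.39645901) = 75.854247
y = r_b·(sin φ − φ·cos φ) = 70.256781·(0.39645901 − 0.40765655·0.91805242) = 1.560328

x=75.854247 y=1.560328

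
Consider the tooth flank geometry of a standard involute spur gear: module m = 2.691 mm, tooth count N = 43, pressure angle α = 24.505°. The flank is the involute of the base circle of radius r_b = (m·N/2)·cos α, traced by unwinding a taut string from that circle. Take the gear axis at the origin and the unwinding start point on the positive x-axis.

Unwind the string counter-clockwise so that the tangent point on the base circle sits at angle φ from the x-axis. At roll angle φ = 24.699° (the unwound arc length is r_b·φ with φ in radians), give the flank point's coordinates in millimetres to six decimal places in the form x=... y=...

x=57.311661 y=1.379796

pitch radius r_p = m·N/2 = 2.691·43/2 = 57.856500
base radius r_b = r_p·cos α = 57.856500·cos 24.505° = 52.645080
roll angle φ = 24.699° = 0.43107887 rad
x = r_b·(cos φ + φ·sin φ) = 52.645080·(0.90851547 + 0.43107887·0.41785122) = 57.311661
y = r_b·(sin φ − φ·cos φ) = 52.645080·(0.41785122 − 0.43107887·0.90851547) = 1.379796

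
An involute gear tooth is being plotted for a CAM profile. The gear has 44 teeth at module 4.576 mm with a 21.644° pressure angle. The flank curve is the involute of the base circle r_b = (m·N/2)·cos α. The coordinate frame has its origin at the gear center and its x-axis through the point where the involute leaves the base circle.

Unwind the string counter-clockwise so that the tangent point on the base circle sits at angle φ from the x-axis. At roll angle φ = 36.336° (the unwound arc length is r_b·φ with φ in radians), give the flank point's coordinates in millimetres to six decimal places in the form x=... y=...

x=110.540973 y=7.640273

pitch radius r_p = m·N/2 = 4.576·44/2 = 100.672000
base radius r_b = r_p·cos α = 100.672000·cos 21.644° = 93.573971
roll angle φ = 36.336° = 0.63418284 rad
x = r_b·(cos φ + φ·sin φ) = 93.573971·(0.80555615 + 0.63418284·0.59251944) = 110.540973
y = r_b·(sin φ − φ·cos φ) = 93.573971·(0.59251944 − 0.63418284·0.80555615) = 7.640273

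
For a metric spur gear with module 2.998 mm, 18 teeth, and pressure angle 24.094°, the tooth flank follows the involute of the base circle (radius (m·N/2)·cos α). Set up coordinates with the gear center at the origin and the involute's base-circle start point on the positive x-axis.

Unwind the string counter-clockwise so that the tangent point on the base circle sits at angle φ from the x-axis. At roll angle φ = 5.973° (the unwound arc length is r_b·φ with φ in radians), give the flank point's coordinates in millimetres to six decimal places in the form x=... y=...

x=24.764725 y=0.009292

pitch radius r_p = m·N/2 = 2.998·18/2 = 26.982000
base radius r_b = r_p·cos α = 26.982000·cos 24.094° = 24.631245
roll angle φ = 5.973° = 0.10424852 rad
x = r_b·(cos φ + φ·sin φ) = 24.631245·(0.99457104 + 0.10424852·0.10405979) = 24.764725
y = r_b·(sin φ − φ·cos φ) = 24.631245·(0.10405979 − 0.10424852·0.99457104) = 0.009292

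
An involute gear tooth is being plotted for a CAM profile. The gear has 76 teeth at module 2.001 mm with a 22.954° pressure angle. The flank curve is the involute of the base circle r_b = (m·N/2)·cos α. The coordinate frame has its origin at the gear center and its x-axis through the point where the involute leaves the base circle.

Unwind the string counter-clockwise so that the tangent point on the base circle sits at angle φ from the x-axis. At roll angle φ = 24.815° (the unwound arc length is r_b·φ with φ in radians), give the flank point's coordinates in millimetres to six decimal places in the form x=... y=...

pitch radius r_p = m·N/2 = 2.001·76/2 = 76.038000
base radius r_b = r_p·cos α = 76.038000·cos 22.954° = 70.017179
roll angle φ = 24.815° = 0.43310345 rad
x = r_b·(cos φ + φ·sin φ) = 70.017179·(0.90766764 + 0.43310345·0.41968972) = 76.279284
y = r_b·(sin φ − φ·cos φ) = 70.017179·(0.41968972 − 0.43310345·0.90766764) = 1.860758

x=76.279284 y=1.860758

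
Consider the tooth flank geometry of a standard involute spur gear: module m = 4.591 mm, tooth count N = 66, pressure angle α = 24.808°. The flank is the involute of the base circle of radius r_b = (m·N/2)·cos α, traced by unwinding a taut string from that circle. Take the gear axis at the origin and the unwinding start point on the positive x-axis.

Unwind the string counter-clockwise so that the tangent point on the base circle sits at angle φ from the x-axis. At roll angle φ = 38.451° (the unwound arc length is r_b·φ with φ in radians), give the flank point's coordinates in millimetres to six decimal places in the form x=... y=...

pitch radius r_p = m·N/2 = 4.591·66/2 = 151.503000
base radius r_b = r_p·cos α = 151.503000·cos 24.808° = 137.522137
roll angle φ = 38.451° = 0.67109655 rad
x = r_b·(cos φ + φ·sin φ) = 137.522137·(0.78314025 + 0.67109655·0.62184511) = 165.089599
y = r_b·(sin φ − φ·cos φ) = 137.522137·(0.62184511 − 0.67109655·0.78314025) = 13.240960

x=165.089599 y=13.240960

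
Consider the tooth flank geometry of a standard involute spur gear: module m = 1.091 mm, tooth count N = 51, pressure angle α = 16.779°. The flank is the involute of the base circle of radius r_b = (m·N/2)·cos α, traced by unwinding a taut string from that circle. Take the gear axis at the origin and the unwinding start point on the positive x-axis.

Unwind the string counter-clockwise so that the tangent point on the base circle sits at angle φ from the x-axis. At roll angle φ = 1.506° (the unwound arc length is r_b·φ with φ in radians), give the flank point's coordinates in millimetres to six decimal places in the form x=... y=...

x=26.645252 y=0.000161

pitch radius r_p = m·N/2 = 1.091·51/2 = 27.820500
base radius r_b = r_p·cos α = 27.820500·cos 16.779° = 26.636052
roll angle φ = 1.506° = 0.02628466 rad
x = r_b·(cos φ + φ·sin φ) = 26.636052·(0.99965458 + 0.02628466·0.02628163) = 26.645252
y = r_b·(sin φ − φ·cos φ) = 26.636052·(0.02628163 − 0.02628466·0.99965458) = 0.000161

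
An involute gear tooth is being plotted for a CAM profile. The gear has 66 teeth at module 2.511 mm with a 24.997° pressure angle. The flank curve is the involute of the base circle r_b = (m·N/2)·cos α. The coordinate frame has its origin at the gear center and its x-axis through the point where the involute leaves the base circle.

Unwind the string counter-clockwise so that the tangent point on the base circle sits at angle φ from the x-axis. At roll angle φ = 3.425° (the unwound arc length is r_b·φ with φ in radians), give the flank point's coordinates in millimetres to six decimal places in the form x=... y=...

x=75.235277 y=0.005345

pitch radius r_p = m·N/2 = 2.511·66/2 = 82.863000
base radius r_b = r_p·cos α = 82.863000·cos 24.997° = 75.101216
roll angle φ = 3.425° = 0.05977753 rad
x = r_b·(cos φ + φ·sin φ) = 75.101216·(0.99821386 + 0.05977753·0.05974193) = 75.235277
y = r_b·(sin φ − φ·cos φ) = 75.101216·(0.05974193 − 0.05977753·0.99821386) = 0.005345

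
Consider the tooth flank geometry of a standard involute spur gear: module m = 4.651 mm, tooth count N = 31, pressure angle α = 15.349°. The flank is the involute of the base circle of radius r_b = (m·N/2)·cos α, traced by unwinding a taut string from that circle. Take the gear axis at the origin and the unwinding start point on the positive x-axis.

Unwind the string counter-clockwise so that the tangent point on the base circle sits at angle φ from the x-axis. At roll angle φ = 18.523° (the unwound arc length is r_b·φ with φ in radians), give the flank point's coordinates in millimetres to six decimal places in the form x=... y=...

pitch radius r_p = m·N/2 = 4.651·31/2 = 72.090500
base radius r_b = r_p·cos α = 72.090500·cos 15.349° = 69.519133
roll angle φ = 18.523° = 0.32328734 rad
x = r_b·(cos φ + φ·sin φ) = 69.519133·(0.94819620 + 0.32328734·0.31768531) = 73.057646
y = r_b·(sin φ − φ·cos φ) = 69.519133·(0.31768531 − 0.32328734·0.94819620) = 0.774825

x=73.057646 y=0.774825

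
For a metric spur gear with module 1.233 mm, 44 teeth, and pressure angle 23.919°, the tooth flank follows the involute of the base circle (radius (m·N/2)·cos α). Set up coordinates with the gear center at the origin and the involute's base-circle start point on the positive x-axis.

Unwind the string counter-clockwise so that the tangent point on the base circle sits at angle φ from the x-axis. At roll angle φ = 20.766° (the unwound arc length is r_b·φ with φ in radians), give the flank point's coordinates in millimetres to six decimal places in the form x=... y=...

x=26.371930 y=0.388367

pitch radius r_p = m·N/2 = 1.233·44/2 = 27.126000
base radius r_b = r_p·cos α = 27.126000·cos 23.919° = 24.796407
roll angle φ = 20.766° = 0.36243507 rad
x = r_b·(cos φ + φ·sin φ) = 24.796407·(0.93503624 + 0.36243507·0.35455216) = 26.371930
y = r_b·(sin φ − φ·cos φ) = 24.796407·(0.35455216 − 0.36243507·0.93503624) = 0.388367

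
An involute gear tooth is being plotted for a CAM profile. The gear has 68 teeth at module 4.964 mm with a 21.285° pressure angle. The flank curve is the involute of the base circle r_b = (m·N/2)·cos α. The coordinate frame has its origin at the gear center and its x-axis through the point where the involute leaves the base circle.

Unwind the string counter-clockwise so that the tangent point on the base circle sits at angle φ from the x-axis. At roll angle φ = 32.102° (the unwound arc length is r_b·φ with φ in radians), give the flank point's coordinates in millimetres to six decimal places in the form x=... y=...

x=180.043505 y=8.933858

pitch radius r_p = m·N/2 = 4.964·68/2 = 168.776000
base radius r_b = r_p·cos α = 168.776000·cos 21.285° = 157.263164
roll angle φ = 32.102° = 0.56028560 rad
x = r_b·(cos φ + φ·sin φ) = 157.263164·(0.84710337 + 0.56028560·0.53142815) = 180.043505
y = r_b·(sin φ − φ·cos φ) = 157.263164·(0.53142815 − 0.56028560·0.84710337) = 8.933858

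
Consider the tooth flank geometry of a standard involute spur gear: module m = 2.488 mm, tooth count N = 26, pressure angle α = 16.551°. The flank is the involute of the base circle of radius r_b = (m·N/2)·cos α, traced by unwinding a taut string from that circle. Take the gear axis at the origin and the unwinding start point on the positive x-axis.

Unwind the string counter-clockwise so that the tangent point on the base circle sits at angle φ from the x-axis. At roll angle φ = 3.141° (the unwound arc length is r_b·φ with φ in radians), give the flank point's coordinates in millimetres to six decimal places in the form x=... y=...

pitch radius r_p = m·N/2 = 2.488·26/2 = 32.344000
base radius r_b = r_p·cos α = 32.344000·cos 16.551° = 31.003876
roll angle φ = 3.141° = 0.05482079 rad
x = r_b·(cos φ + φ·sin φ) = 31.003876·(0.99849772 + 0.05482079·0.05479334) = 31.050430
y = r_b·(sin φ − φ·cos φ) = 31.003876·(0.05479334 − 0.05482079·0.99849772) = 0.001702

x=31.050430 y=0.001702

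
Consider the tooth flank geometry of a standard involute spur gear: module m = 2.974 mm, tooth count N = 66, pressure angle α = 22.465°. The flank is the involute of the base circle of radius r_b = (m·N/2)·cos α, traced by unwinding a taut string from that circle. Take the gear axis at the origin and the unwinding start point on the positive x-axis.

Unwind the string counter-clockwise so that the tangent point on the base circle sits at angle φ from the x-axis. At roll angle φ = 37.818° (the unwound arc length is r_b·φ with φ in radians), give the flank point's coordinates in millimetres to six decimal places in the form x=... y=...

x=108.350199 y=8.320446

pitch radius r_p = m·N/2 = 2.974·66/2 = 98.142000
base radius r_b = r_p·cos α = 98.142000·cos 22.465° = 90.694311
roll angle φ = 37.818° = 0.66004862 rad
x = r_b·(cos φ + φ·sin φ) = 90.694311·(0.78996242 + 0.66004862·0.61315526) = 108.350199
y = r_b·(sin φ − φ·cos φ) = 90.694311·(0.61315526 − 0.66004862·0.78996242) = 8.320446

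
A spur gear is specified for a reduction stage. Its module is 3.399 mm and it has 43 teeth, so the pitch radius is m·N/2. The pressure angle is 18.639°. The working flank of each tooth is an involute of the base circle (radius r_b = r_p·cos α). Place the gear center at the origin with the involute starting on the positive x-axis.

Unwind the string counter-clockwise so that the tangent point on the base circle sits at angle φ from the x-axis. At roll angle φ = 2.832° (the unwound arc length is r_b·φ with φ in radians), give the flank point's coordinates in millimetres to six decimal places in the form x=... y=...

x=69.330147 y=0.002787

pitch radius r_p = m·N/2 = 3.399·43/2 = 73.078500
base radius r_b = r_p·cos α = 73.078500·cos 18.639° = 69.245612
roll angle φ = 2.832° = 0.04942772 rad
x = r_b·(cos φ + φ·sin φ) = 69.245612·(0.99877870 + 0.04942772·0.04940760) = 69.330147
y = r_b·(sin φ − φ·cos φ) = 69.245612·(0.04940760 − 0.04942772·0.99877870) = 0.002787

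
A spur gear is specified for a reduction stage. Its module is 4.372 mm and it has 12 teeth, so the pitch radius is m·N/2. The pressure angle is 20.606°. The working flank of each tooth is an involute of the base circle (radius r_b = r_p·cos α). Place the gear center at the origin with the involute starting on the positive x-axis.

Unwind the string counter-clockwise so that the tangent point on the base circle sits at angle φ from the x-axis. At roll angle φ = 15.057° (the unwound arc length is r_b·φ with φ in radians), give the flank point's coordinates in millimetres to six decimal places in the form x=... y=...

pitch radius r_p = m·N/2 = 4.372·12/2 = 26.232000
base radius r_b = r_p·cos α = 26.232000·cos 20.606° = 24.553747
roll angle φ = 15.057° = 0.26279423 rad
x = r_b·(cos φ + φ·sin φ) = 24.553747·(0.96566787 + 0.26279423·0.25977986) = 25.387016
y = r_b·(sin φ − φ·cos φ) = 24.553747·(0.25977986 − 0.26279423·0.96566787) = 0.147517

x=25.387016 y=0.147517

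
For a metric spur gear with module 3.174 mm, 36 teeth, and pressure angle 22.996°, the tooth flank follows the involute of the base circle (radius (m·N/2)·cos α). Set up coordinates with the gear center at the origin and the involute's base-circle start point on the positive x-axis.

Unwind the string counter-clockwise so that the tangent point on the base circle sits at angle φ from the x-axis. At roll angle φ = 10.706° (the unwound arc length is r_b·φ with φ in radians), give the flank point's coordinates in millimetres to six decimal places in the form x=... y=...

x=53.501959 y=0.113971

pitch radius r_p = m·N/2 = 3.174·36/2 = 57.132000
base radius r_b = r_p·cos α = 57.132000·cos 22.996° = 52.591842
roll angle φ = 10.706° = 0.18685495 rad
x = r_b·(cos φ + φ·sin φ) = 52.591842·(0.98259335 + 0.18685495·0.18576951) = 53.501959
y = r_b·(sin φ − φ·cos φ) = 52.591842·(0.18576951 − 0.18685495·0.98259335) = 0.113971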